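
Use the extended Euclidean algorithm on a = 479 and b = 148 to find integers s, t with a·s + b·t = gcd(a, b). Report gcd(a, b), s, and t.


Euclidean algorithm on (479, 148) — divide until remainder is 0:
  479 = 3 · 148 + 35
  148 = 4 · 35 + 8
  35 = 4 · 8 + 3
  8 = 2 · 3 + 2
  3 = 1 · 2 + 1
  2 = 2 · 1 + 0
gcd(479, 148) = 1.
Track Bezout coefficients alongside the remainders: start with r₀ = 479 = a·1 + b·0 (s = 1, t = 0) and r₁ = 148 = a·0 + b·1 (s = 0, t = 1); each new remainder r_{k+1} = r_{k-1} − q_k·r_k inherits s_{k+1} = s_{k-1} − q_k·s_k, t_{k+1} = t_{k-1} − q_k·t_k, so r_k = a·s_k + b·t_k at every step:
  q = 3: r = 35, s = 1 − 3·0 = 1, t = 0 − 3·1 = -3  (check: 479·1 + 148·(-3) = 35)
  q = 4: r = 8, s = 0 − 4·1 = -4, t = 1 − 4·(-3) = 13  (check: 479·(-4) + 148·13 = 8)
  q = 4: r = 3, s = 1 − 4·(-4) = 17, t = -3 − 4·13 = -55  (check: 479·17 + 148·(-55) = 3)
  q = 2: r = 2, s = -4 − 2·17 = -38, t = 13 − 2·(-55) = 123  (check: 479·(-38) + 148·123 = 2)
  q = 1: r = 1, s = 17 − 1·(-38) = 55, t = -55 − 1·123 = -178  (check: 479·55 + 148·(-178) = 1)
The row with r = 1 (the gcd) gives the Bezout coefficients s = 55, t = -178.
Result: 479 · (55) + 148 · (-178) = 1.

gcd(479, 148) = 1; s = 55, t = -178 (check: 479·55 + 148·(-178) = 1).


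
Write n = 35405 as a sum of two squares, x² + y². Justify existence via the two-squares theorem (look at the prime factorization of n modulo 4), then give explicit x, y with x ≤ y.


Step 1: Factor n = 35405 = 5 · 73 · 97.
Step 2: Check the mod-4 condition on each prime factor: 5 ≡ 1 (mod 4), exponent 1; 73 ≡ 1 (mod 4), exponent 1; 97 ≡ 1 (mod 4), exponent 1.
All primes ≡ 3 (mod 4) appear to even exponent (or don't appear), so by the two-squares theorem n IS expressible as a sum of two squares.
Step 3: Build a representation. Here n = 5 · 73 · 97 is a product of primes ≡ 1 (mod 4). Each prime p ≡ 1 (mod 4) is itself a sum of two squares; find a² by testing p − a² for a perfect square:
  5: 5 − 1² = 4 = 2² ⇒ 5 = 1² + 2².
  73: 73 − 1² = 72, 73 − 2² = 69, 73 − 3² = 64 = 8² ⇒ 73 = 3² + 8².
  97: 97 − 1² = 96, 97 − 2² = 93, 97 − 3² = 88, 97 − 4² = 81 = 9² ⇒ 97 = 4² + 9².
  Combine using the Brahmagupta–Fibonacci identity (a² + b²)(c² + d²) = (ac − bd)² + (ad + bc)² = (ac + bd)² + (ad − bc)²:
  5 · 73 = 365: from (1² + 2²)(3² + 8²), take (1·3 − 2·8, 1·8 + 2·3) = (3 − 16, 8 + 6) = (-13, 14); dropping signs (only squares matter) gives (13, 14); check 13² + 14² = 169 + 196 = 365 ✓.
  365 · 97 = 35405: from (13² + 14²)(4² + 9²), take (13·4 − 14·9, 13·9 + 14·4) = (52 − 126, 117 + 56) = (-74, 173); dropping signs (only squares matter) gives (74, 173); check 74² + 173² = 5476 + 29929 = 35405 ✓.
Step 4: Order so x ≤ y and verify: 74² + 173² = 5476 + 29929 = 35405 = n. ✓

n = 35405 = 74² + 173² (one valid representation with x ≤ y).


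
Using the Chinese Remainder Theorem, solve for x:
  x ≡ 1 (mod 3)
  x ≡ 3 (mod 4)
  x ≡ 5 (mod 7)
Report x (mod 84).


Moduli 3, 4, 7 are pairwise coprime; by CRT there is a unique solution modulo M = 3 · 4 · 7 = 84.
Solve pairwise, accumulating the modulus:
  Start with x ≡ 1 (mod 3).
  Combine with x ≡ 3 (mod 4): since gcd(3, 4) = 1, we get a unique residue mod 12.
    Write x = 1 + 3·t and substitute into x ≡ 3 (mod 4): 3·t ≡ 3 − 1 = 2 (mod 4).
    The inverse of 3 mod 4 is 3 (since 3·3 = 9 = 2·4 + 1), so t ≡ 3·2 = 6 ≡ 2 (mod 4).
    Then x = 1 + 3·2 = 7, valid modulo lcm(3, 4) = 12: x ≡ 7 (mod 12).
  Combine with x ≡ 5 (mod 7): since gcd(12, 7) = 1, we get a unique residue mod 84.
    Write x = 7 + 12·t and substitute into x ≡ 5 (mod 7): 12·t ≡ 5 − 7 = -2 (mod 7).
    Reduce coefficients mod 7: 5·t ≡ 5 (mod 7).
    The inverse of 5 mod 7 is 3 (since 5·3 = 15 = 2·7 + 1), so t ≡ 3·5 = 15 ≡ 1 (mod 7).
    Then x = 7 + 12·1 = 19, valid modulo lcm(12, 7) = 84: x ≡ 19 (mod 84).
Verify: 19 mod 3 = 1 ✓, 19 mod 4 = 3 ✓, 19 mod 7 = 5 ✓.

x ≡ 19 (mod 84).


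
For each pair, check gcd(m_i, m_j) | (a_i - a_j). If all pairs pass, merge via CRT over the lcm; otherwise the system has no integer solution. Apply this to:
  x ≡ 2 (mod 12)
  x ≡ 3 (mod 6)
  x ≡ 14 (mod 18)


Moduli 12, 6, 18 are not pairwise coprime, so CRT works modulo lcm(m_i) when all pairwise compatibility conditions hold.
Pairwise compatibility: gcd(m_i, m_j) must divide a_i - a_j for every pair.
Merge one congruence at a time:
  Start: x ≡ 2 (mod 12).
  Combine with x ≡ 3 (mod 6): gcd(12, 6) = 6, and 3 - 2 = 1 is NOT divisible by 6.
    ⇒ system is inconsistent (no integer solution).

No solution (the system is inconsistent).


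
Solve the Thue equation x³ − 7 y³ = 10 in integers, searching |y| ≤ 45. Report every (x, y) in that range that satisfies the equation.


The equation is x³ - 7y³ = 10. For fixed y, x³ = 7·y³ + 10, so a solution requires the RHS to be a perfect cube.
Strategy: iterate y from -45 to 45, compute RHS = 7·y³ + 10, and check whether it is a (positive or negative) perfect cube.
Check small values of y:
  y = 0: RHS = 10 is not a perfect cube.
  y = 1: RHS = 17 is not a perfect cube.
  y = -1: RHS = 3 is not a perfect cube.
  y = 2: RHS = 66 is not a perfect cube.
  y = -2: RHS = -46 is not a perfect cube.
  y = 3: RHS = 199 is not a perfect cube.
  y = -3: RHS = -179 is not a perfect cube.
Continuing the search up to |y| = 45 finds no solutions either.
No (x, y) in the scanned range satisfies the equation.

No integer solutions with |y| ≤ 45.


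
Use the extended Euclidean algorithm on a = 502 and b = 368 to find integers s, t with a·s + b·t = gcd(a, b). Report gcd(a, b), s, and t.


Euclidean algorithm on (502, 368) — divide until remainder is 0:
  502 = 1 · 368 + 134
  368 = 2 · 134 + 100
  134 = 1 · 100 + 34
  100 = 2 · 34 + 32
  34 = 1 · 32 + 2
  32 = 16 · 2 + 0
gcd(502, 368) = 2.
Track Bezout coefficients alongside the remainders: start with r₀ = 502 = a·1 + b·0 (s = 1, t = 0) and r₁ = 368 = a·0 + b·1 (s = 0, t = 1); each new remainder r_{k+1} = r_{k-1} − q_k·r_k inherits s_{k+1} = s_{k-1} − q_k·s_k, t_{k+1} = t_{k-1} − q_k·t_k, so r_k = a·s_k + b·t_k at every step:
  q = 1: r = 134, s = 1 − 1·0 = 1, t = 0 − 1·1 = -1  (check: 502·1 + 368·(-1) = 134)
  q = 2: r = 100, s = 0 − 2·1 = -2, t = 1 − 2·(-1) = 3  (check: 502·(-2) + 368·3 = 100)
  q = 1: r = 34, s = 1 − 1·(-2) = 3, t = -1 − 1·3 = -4  (check: 502·3 + 368·(-4) = 34)
  q = 2: r = 32, s = -2 − 2·3 = -8, t = 3 − 2·(-4) = 11  (check: 502·(-8) + 368·11 = 32)
  q = 1: r = 2, s = 3 − 1·(-8) = 11, t = -4 − 1·11 = -15  (check: 502·11 + 368·(-15) = 2)
The row with r = 2 (the gcd) gives the Bezout coefficients s = 11, t = -15.
Result: 502 · (11) + 368 · (-15) = 2.

gcd(502, 368) = 2; s = 11, t = -15 (check: 502·11 + 368·(-15) = 2).


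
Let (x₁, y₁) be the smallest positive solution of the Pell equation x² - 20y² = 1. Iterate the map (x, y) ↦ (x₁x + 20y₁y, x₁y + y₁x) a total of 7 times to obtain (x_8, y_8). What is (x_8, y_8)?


Step 1: Find the fundamental solution (x₁, y₁) of x² - 20y² = 1.
  Expand √20 as a continued fraction. a₀ = ⌊√20⌋ = 4; iterate m_{k+1} = d_k·a_k − m_k, d_{k+1} = (20 − m_{k+1}²)/d_k, a_{k+1} = ⌊(a₀ + m_{k+1})/d_{k+1}⌋ (starting m₀ = 0, d₀ = 1), with convergents p_k = a_k·p_{k-1} + p_{k-2}, q_k = a_k·q_{k-1} + q_{k-2} (p₋₁ = 1, q₋₁ = 0):
  k = 0: a₀ = 4; p₀/q₀ = 4/1; p₀² − 20·q₀² = 16 − 20 = -4.
  k = 1: m = 4, d = 4, a = ⌊(4 + 4)/4⌋ = 2; p/q = (2·4 + 1)/(2·1 + 0) = 9/2; p² − 20·q² = 81 − 80 = 1.
  The first convergent with p² − 20·q² = 1 gives the fundamental solution (x₁, y₁) = (9, 2).
Step 2: Apply the recurrence (x_{n+1}, y_{n+1}) = (x₁x_n + 20y₁y_n, x₁y_n + y₁x_n) repeatedly.
  From (x_1, y_1) = (9, 2): x_2 = 9·9 + 20·2·2 = 161; y_2 = 9·2 + 2·9 = 36.
  From (x_2, y_2) = (161, 36): x_3 = 9·161 + 20·2·36 = 2889; y_3 = 9·36 + 2·161 = 646.
  From (x_3, y_3) = (2889, 646): x_4 = 9·2889 + 20·2·646 = 51841; y_4 = 9·646 + 2·2889 = 11592.
  From (x_4, y_4) = (51841, 11592): x_5 = 9·51841 + 20·2·11592 = 930249; y_5 = 9·11592 + 2·51841 = 208010.
  From (x_5, y_5) = (930249, 208010): x_6 = 9·930249 + 20·2·208010 = 16692641; y_6 = 9·208010 + 2·930249 = 3732588.
  From (x_6, y_6) = (16692641, 3732588): x_7 = 9·16692641 + 20·2·3732588 = 299537289; y_7 = 9·3732588 + 2·16692641 = 66978574.
  From (x_7, y_7) = (299537289, 66978574): x_8 = 9·299537289 + 20·2·66978574 = 5374978561; y_8 = 9·66978574 + 2·299537289 = 1201881744.
Step 3: Verify x_8² - 20·y_8² = 28890394531209630721 - 28890394531209630720 = 1 (should be 1). ✓

(x_1, y_1) = (9, 2); (x_8, y_8) = (5374978561, 1201881744).


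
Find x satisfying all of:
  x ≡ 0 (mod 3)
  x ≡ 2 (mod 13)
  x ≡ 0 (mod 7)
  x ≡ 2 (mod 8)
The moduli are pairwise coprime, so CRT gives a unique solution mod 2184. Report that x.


Product of moduli M = 3 · 13 · 7 · 8 = 2184.
Merge one congruence at a time:
  Start: x ≡ 0 (mod 3).
  Combine with x ≡ 2 (mod 13); new modulus lcm = 39.
    Write x = 0 + 3·t and substitute into x ≡ 2 (mod 13): 3·t ≡ 2 − 0 = 2 (mod 13).
    The inverse of 3 mod 13 is 9 (since 3·9 = 27 = 2·13 + 1), so t ≡ 9·2 = 18 ≡ 5 (mod 13).
    Then x = 0 + 3·5 = 15, valid modulo lcm(3, 13) = 39: x ≡ 15 (mod 39).
  Combine with x ≡ 0 (mod 7); new modulus lcm = 273.
    Write x = 15 + 39·t and substitute into x ≡ 0 (mod 7): 39·t ≡ 0 − 15 = -15 (mod 7).
    Reduce coefficients mod 7: 4·t ≡ 6 (mod 7).
    The inverse of 4 mod 7 is 2 (since 4·2 = 8 = 1·7 + 1), so t ≡ 2·6 = 12 ≡ 5 (mod 7).
    Then x = 15 + 39·5 = 210, valid modulo lcm(39, 7) = 273: x ≡ 210 (mod 273).
  Combine with x ≡ 2 (mod 8); new modulus lcm = 2184.
    Write x = 210 + 273·t and substitute into x ≡ 2 (mod 8): 273·t ≡ 2 − 210 = -208 (mod 8).
    Reduce coefficients mod 8: 1·t ≡ 0 (mod 8).
    So t ≡ 0 (mod 8).
    Then x = 210 + 273·0 = 210, valid modulo lcm(273, 8) = 2184: x ≡ 210 (mod 2184).
Verify against each original: 210 mod 3 = 0, 210 mod 13 = 2, 210 mod 7 = 0, 210 mod 8 = 2.

x ≡ 210 (mod 2184).


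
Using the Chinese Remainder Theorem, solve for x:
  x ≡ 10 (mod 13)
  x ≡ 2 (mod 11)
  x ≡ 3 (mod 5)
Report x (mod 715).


Moduli 13, 11, 5 are pairwise coprime; by CRT there is a unique solution modulo M = 13 · 11 · 5 = 715.
Solve pairwise, accumulating the modulus:
  Start with x ≡ 10 (mod 13).
  Combine with x ≡ 2 (mod 11): since gcd(13, 11) = 1, we get a unique residue mod 143.
    Write x = 10 + 13·t and substitute into x ≡ 2 (mod 11): 13·t ≡ 2 − 10 = -8 (mod 11).
    Reduce coefficients mod 11: 2·t ≡ 3 (mod 11).
    The inverse of 2 mod 11 is 6 (since 2·6 = 12 = 1·11 + 1), so t ≡ 6·3 = 18 ≡ 7 (mod 11).
    Then x = 10 + 13·7 = 101, valid modulo lcm(13, 11) = 143: x ≡ 101 (mod 143).
  Combine with x ≡ 3 (mod 5): since gcd(143, 5) = 1, we get a unique residue mod 715.
    Write x = 101 + 143·t and substitute into x ≡ 3 (mod 5): 143·t ≡ 3 − 101 = -98 (mod 5).
    Reduce coefficients mod 5: 3·t ≡ 2 (mod 5).
    The inverse of 3 mod 5 is 2 (since 3·2 = 6 = 1·5 + 1), so t ≡ 2·2 = 4 ≡ 4 (mod 5).
    Then x = 101 + 143·4 = 673, valid modulo lcm(143, 5) = 715: x ≡ 673 (mod 715).
Verify: 673 mod 13 = 10 ✓, 673 mod 11 = 2 ✓, 673 mod 5 = 3 ✓.

x ≡ 673 (mod 715).


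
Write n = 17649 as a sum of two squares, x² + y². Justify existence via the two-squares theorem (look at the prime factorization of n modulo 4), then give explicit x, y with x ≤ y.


Step 1: Factor n = 17649 = 3^2 · 37 · 53.
Step 2: Check the mod-4 condition on each prime factor: 3 ≡ 3 (mod 4), exponent 2 (must be even); 37 ≡ 1 (mod 4), exponent 1; 53 ≡ 1 (mod 4), exponent 1.
All primes ≡ 3 (mod 4) appear to even exponent (or don't appear), so by the two-squares theorem n IS expressible as a sum of two squares.
Step 3: Build a representation. Group n = k² · m with k = 3 and m = 37 · 53 = 1961 (a product of primes ≡ 1 (mod 4)); a representation of m scales to one of n via (k·x)² + (k·y)² = k²(x² + y²). Each prime p ≡ 1 (mod 4) is itself a sum of two squares; find a² by testing p − a² for a perfect square:
  37: 37 − 1² = 36 = 6² ⇒ 37 = 1² + 6².
  53: 53 − 1² = 52, 53 − 2² = 49 = 7² ⇒ 53 = 2² + 7².
  Combine using the Brahmagupta–Fibonacci identity (a² + b²)(c² + d²) = (ac − bd)² + (ad + bc)² = (ac + bd)² + (ad − bc)²:
  37 · 53 = 1961: from (1² + 6²)(2² + 7²), take (1·2 − 6·7, 1·7 + 6·2) = (2 − 42, 7 + 12) = (-40, 19); dropping signs (only squares matter) gives (40, 19); check 40² + 19² = 1600 + 361 = 1961 ✓.
  Scale by k = 3: (3·40, 3·19) = (120, 57).
Step 4: Order so x ≤ y and verify: 57² + 120² = 3249 + 14400 = 17649 = n. ✓

n = 17649 = 57² + 120² (one valid representation with x ≤ y).


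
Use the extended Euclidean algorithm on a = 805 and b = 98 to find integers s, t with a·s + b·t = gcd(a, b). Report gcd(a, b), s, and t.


Euclidean algorithm on (805, 98) — divide until remainder is 0:
  805 = 8 · 98 + 21
  98 = 4 · 21 + 14
  21 = 1 · 14 + 7
  14 = 2 · 7 + 0
gcd(805, 98) = 7.
Track Bezout coefficients alongside the remainders: start with r₀ = 805 = a·1 + b·0 (s = 1, t = 0) and r₁ = 98 = a·0 + b·1 (s = 0, t = 1); each new remainder r_{k+1} = r_{k-1} − q_k·r_k inherits s_{k+1} = s_{k-1} − q_k·s_k, t_{k+1} = t_{k-1} − q_k·t_k, so r_k = a·s_k + b·t_k at every step:
  q = 8: r = 21, s = 1 − 8·0 = 1, t = 0 − 8·1 = -8  (check: 805·1 + 98·(-8) = 21)
  q = 4: r = 14, s = 0 − 4·1 = -4, t = 1 − 4·(-8) = 33  (check: 805·(-4) + 98·33 = 14)
  q = 1: r = 7, s = 1 − 1·(-4) = 5, t = -8 − 1·33 = -41  (check: 805·5 + 98·(-41) = 7)
The row with r = 7 (the gcd) gives the Bezout coefficients s = 5, t = -41.
Result: 805 · (5) + 98 · (-41) = 7.

gcd(805, 98) = 7; s = 5, t = -41 (check: 805·5 + 98·(-41) = 7).


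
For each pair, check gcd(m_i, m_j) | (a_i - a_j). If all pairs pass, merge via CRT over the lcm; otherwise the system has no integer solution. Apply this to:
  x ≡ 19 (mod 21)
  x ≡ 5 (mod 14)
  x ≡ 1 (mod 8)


Moduli 21, 14, 8 are not pairwise coprime, so CRT works modulo lcm(m_i) when all pairwise compatibility conditions hold.
Pairwise compatibility: gcd(m_i, m_j) must divide a_i - a_j for every pair.
Merge one congruence at a time:
  Start: x ≡ 19 (mod 21).
  Combine with x ≡ 5 (mod 14): gcd(21, 14) = 7; 5 - 19 = -14, which IS divisible by 7, so compatible.
    Write x = 19 + 21·t and substitute into x ≡ 5 (mod 14): 21·t ≡ 5 − 19 = -14 (mod 14).
    Divide the congruence (and modulus) by g = 7: 3·t ≡ -2 (mod 2).
    Reduce coefficients mod 2: 1·t ≡ 0 (mod 2).
    So t ≡ 0 (mod 2).
    Then x = 19 + 21·0 = 19, valid modulo lcm(21, 14) = 42: x ≡ 19 (mod 42).
  Combine with x ≡ 1 (mod 8): gcd(42, 8) = 2; 1 - 19 = -18, which IS divisible by 2, so compatible.
    Write x = 19 + 42·t and substitute into x ≡ 1 (mod 8): 42·t ≡ 1 − 19 = -18 (mod 8).
    Divide the congruence (and modulus) by g = 2: 21·t ≡ -9 (mod 4).
    Reduce coefficients mod 4: 1·t ≡ 3 (mod 4).
    So t ≡ 3 (mod 4).
    Then x = 19 + 42·3 = 145, valid modulo lcm(42, 8) = 168: x ≡ 145 (mod 168).
Verify: 145 mod 21 = 19, 145 mod 14 = 5, 145 mod 8 = 1.

x ≡ 145 (mod 168).


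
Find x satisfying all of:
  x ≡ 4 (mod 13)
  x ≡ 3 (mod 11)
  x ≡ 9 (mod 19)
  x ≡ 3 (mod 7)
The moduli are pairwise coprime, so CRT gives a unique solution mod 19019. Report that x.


Product of moduli M = 13 · 11 · 19 · 7 = 19019.
Merge one congruence at a time:
  Start: x ≡ 4 (mod 13).
  Combine with x ≡ 3 (mod 11); new modulus lcm = 143.
    Write x = 4 + 13·t and substitute into x ≡ 3 (mod 11): 13·t ≡ 3 − 4 = -1 (mod 11).
    Reduce coefficients mod 11: 2·t ≡ 10 (mod 11).
    The inverse of 2 mod 11 is 6 (since 2·6 = 12 = 1·11 + 1), so t ≡ 6·10 = 60 ≡ 5 (mod 11).
    Then x = 4 + 13·5 = 69, valid modulo lcm(13, 11) = 143: x ≡ 69 (mod 143).
  Combine with x ≡ 9 (mod 19); new modulus lcm = 2717.
    Write x = 69 + 143·t and substitute into x ≡ 9 (mod 19): 143·t ≡ 9 − 69 = -60 (mod 19).
    Reduce coefficients mod 19: 10·t ≡ 16 (mod 19).
    The inverse of 10 mod 19 is 2 (since 10·2 = 20 = 1·19 + 1), so t ≡ 2·16 = 32 ≡ 13 (mod 19).
    Then x = 69 + 143·13 = 1928, valid modulo lcm(143, 19) = 2717: x ≡ 1928 (mod 2717).
  Combine with x ≡ 3 (mod 7); new modulus lcm = 19019.
    Write x = 1928 + 2717·t and substitute into x ≡ 3 (mod 7): 2717·t ≡ 3 − 1928 = -1925 (mod 7).
    Reduce coefficients mod 7: 1·t ≡ 0 (mod 7).
    So t ≡ 0 (mod 7).
    Then x = 1928 + 2717·0 = 1928, valid modulo lcm(2717, 7) = 19019: x ≡ 1928 (mod 19019).
Verify against each original: 1928 mod 13 = 4, 1928 mod 11 = 3, 1928 mod 19 = 9, 1928 mod 7 = 3.

x ≡ 1928 (mod 19019).


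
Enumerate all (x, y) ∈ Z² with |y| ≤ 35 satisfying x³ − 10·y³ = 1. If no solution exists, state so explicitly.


The equation is x³ - 10y³ = 1. For fixed y, x³ = 10·y³ + 1, so a solution requires the RHS to be a perfect cube.
Strategy: iterate y from -35 to 35, compute RHS = 10·y³ + 1, and check whether it is a (positive or negative) perfect cube.
Check small values of y:
  y = 0: RHS = 1 = (1)³ ⇒ x = 1 works.
  y = 1: RHS = 11 is not a perfect cube.
  y = -1: RHS = -9 is not a perfect cube.
  y = 2: RHS = 81 is not a perfect cube.
  y = -2: RHS = -79 is not a perfect cube.
  y = 3: RHS = 271 is not a perfect cube.
  y = -3: RHS = -269 is not a perfect cube.
Continuing the search up to |y| = 35 finds no further solutions beyond those listed.
Collected solutions: (1, 0).

Solutions (with |y| ≤ 35): (1, 0).


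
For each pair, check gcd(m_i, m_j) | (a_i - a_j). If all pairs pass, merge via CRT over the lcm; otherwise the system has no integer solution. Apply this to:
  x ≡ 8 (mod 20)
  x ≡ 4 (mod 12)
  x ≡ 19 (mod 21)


Moduli 20, 12, 21 are not pairwise coprime, so CRT works modulo lcm(m_i) when all pairwise compatibility conditions hold.
Pairwise compatibility: gcd(m_i, m_j) must divide a_i - a_j for every pair.
Merge one congruence at a time:
  Start: x ≡ 8 (mod 20).
  Combine with x ≡ 4 (mod 12): gcd(20, 12) = 4; 4 - 8 = -4, which IS divisible by 4, so compatible.
    Write x = 8 + 20·t and substitute into x ≡ 4 (mod 12): 20·t ≡ 4 − 8 = -4 (mod 12).
    Divide the congruence (and modulus) by g = 4: 5·t ≡ -1 (mod 3).
    Reduce coefficients mod 3: 2·t ≡ 2 (mod 3).
    The inverse of 2 mod 3 is 2 (since 2·2 = 4 = 1·3 + 1), so t ≡ 2·2 = 4 ≡ 1 (mod 3).
    Then x = 8 + 20·1 = 28, valid modulo lcm(20, 12) = 60: x ≡ 28 (mod 60).
  Combine with x ≡ 19 (mod 21): gcd(60, 21) = 3; 19 - 28 = -9, which IS divisible by 3, so compatible.
    Write x = 28 + 60·t and substitute into x ≡ 19 (mod 21): 60·t ≡ 19 − 28 = -9 (mod 21).
    Divide the congruence (and modulus) by g = 3: 20·t ≡ -3 (mod 7).
    Reduce coefficients mod 7: 6·t ≡ 4 (mod 7).
    The inverse of 6 mod 7 is 6 (since 6·6 = 36 = 5·7 + 1), so t ≡ 6·4 = 24 ≡ 3 (mod 7).
    Then x = 28 + 60·3 = 208, valid modulo lcm(60, 21) = 420: x ≡ 208 (mod 420).
Verify: 208 mod 20 = 8, 208 mod 12 = 4, 208 mod 21 = 19.

x ≡ 208 (mod 420).


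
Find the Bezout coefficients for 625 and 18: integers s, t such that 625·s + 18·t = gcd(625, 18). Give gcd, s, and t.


Euclidean algorithm on (625, 18) — divide until remainder is 0:
  625 = 34 · 18 + 13
  18 = 1 · 13 + 5
  13 = 2 · 5 + 3
  5 = 1 · 3 + 2
  3 = 1 · 2 + 1
  2 = 2 · 1 + 0
gcd(625, 18) = 1.
Track Bezout coefficients alongside the remainders: start with r₀ = 625 = a·1 + b·0 (s = 1, t = 0) and r₁ = 18 = a·0 + b·1 (s = 0, t = 1); each new remainder r_{k+1} = r_{k-1} − q_k·r_k inherits s_{k+1} = s_{k-1} − q_k·s_k, t_{k+1} = t_{k-1} − q_k·t_k, so r_k = a·s_k + b·t_k at every step:
  q = 34: r = 13, s = 1 − 34·0 = 1, t = 0 − 34·1 = -34  (check: 625·1 + 18·(-34) = 13)
  q = 1: r = 5, s = 0 − 1·1 = -1, t = 1 − 1·(-34) = 35  (check: 625·(-1) + 18·35 = 5)
  q = 2: r = 3, s = 1 − 2·(-1) = 3, t = -34 − 2·35 = -104  (check: 625·3 + 18·(-104) = 3)
  q = 1: r = 2, s = -1 − 1·3 = -4, t = 35 − 1·(-104) = 139  (check: 625·(-4) + 18·139 = 2)
  q = 1: r = 1, s = 3 − 1·(-4) = 7, t = -104 − 1·139 = -243  (check: 625·7 + 18·(-243) = 1)
The row with r = 1 (the gcd) gives the Bezout coefficients s = 7, t = -243.
Result: 625 · (7) + 18 · (-243) = 1.

gcd(625, 18) = 1; s = 7, t = -243 (check: 625·7 + 18·(-243) = 1).


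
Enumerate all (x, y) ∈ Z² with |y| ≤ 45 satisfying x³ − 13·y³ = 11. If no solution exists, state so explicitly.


The equation is x³ - 13y³ = 11. For fixed y, x³ = 13·y³ + 11, so a solution requires the RHS to be a perfect cube.
Strategy: iterate y from -45 to 45, compute RHS = 13·y³ + 11, and check whether it is a (positive or negative) perfect cube.
Check small values of y:
  y = 0: RHS = 11 is not a perfect cube.
  y = 1: RHS = 24 is not a perfect cube.
  y = -1: RHS = -2 is not a perfect cube.
  y = 2: RHS = 115 is not a perfect cube.
  y = -2: RHS = -93 is not a perfect cube.
  y = 3: RHS = 362 is not a perfect cube.
  y = -3: RHS = -340 is not a perfect cube.
Continuing the search up to |y| = 45 finds no solutions either.
No (x, y) in the scanned range satisfies the equation.

No integer solutions with |y| ≤ 45.


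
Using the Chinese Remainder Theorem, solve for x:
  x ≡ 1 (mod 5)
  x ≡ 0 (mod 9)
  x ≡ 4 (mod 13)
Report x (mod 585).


Moduli 5, 9, 13 are pairwise coprime; by CRT there is a unique solution modulo M = 5 · 9 · 13 = 585.
Solve pairwise, accumulating the modulus:
  Start with x ≡ 1 (mod 5).
  Combine with x ≡ 0 (mod 9): since gcd(5, 9) = 1, we get a unique residue mod 45.
    Write x = 1 + 5·t and substitute into x ≡ 0 (mod 9): 5·t ≡ 0 − 1 = -1 (mod 9).
    Reduce coefficients mod 9: 5·t ≡ 8 (mod 9).
    The inverse of 5 mod 9 is 2 (since 5·2 = 10 = 1·9 + 1), so t ≡ 2·8 = 16 ≡ 7 (mod 9).
    Then x = 1 + 5·7 = 36, valid modulo lcm(5, 9) = 45: x ≡ 36 (mod 45).
  Combine with x ≡ 4 (mod 13): since gcd(45, 13) = 1, we get a unique residue mod 585.
    Write x = 36 + 45·t and substitute into x ≡ 4 (mod 13): 45·t ≡ 4 − 36 = -32 (mod 13).
    Reduce coefficients mod 13: 6·t ≡ 7 (mod 13).
    The inverse of 6 mod 13 is 11 (since 6·11 = 66 = 5·13 + 1), so t ≡ 11·7 = 77 ≡ 12 (mod 13).
    Then x = 36 + 45·12 = 576, valid modulo lcm(45, 13) = 585: x ≡ 576 (mod 585).
Verify: 576 mod 5 = 1 ✓, 576 mod 9 = 0 ✓, 576 mod 13 = 4 ✓.

x ≡ 576 (mod 585).


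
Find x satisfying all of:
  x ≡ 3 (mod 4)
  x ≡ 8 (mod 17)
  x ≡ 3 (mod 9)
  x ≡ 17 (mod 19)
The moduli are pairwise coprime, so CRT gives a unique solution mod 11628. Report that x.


Product of moduli M = 4 · 17 · 9 · 19 = 11628.
Merge one congruence at a time:
  Start: x ≡ 3 (mod 4).
  Combine with x ≡ 8 (mod 17); new modulus lcm = 68.
    Write x = 3 + 4·t and substitute into x ≡ 8 (mod 17): 4·t ≡ 8 − 3 = 5 (mod 17).
    The inverse of 4 mod 17 is 13 (since 4·13 = 52 = 3·17 + 1), so t ≡ 13·5 = 65 ≡ 14 (mod 17).
    Then x = 3 + 4·14 = 59, valid modulo lcm(4, 17) = 68: x ≡ 59 (mod 68).
  Combine with x ≡ 3 (mod 9); new modulus lcm = 612.
    Write x = 59 + 68·t and substitute into x ≡ 3 (mod 9): 68·t ≡ 3 − 59 = -56 (mod 9).
    Reduce coefficients mod 9: 5·t ≡ 7 (mod 9).
    The inverse of 5 mod 9 is 2 (since 5·2 = 10 = 1·9 + 1), so t ≡ 2·7 = 14 ≡ 5 (mod 9).
    Then x = 59 + 68·5 = 399, valid modulo lcm(68, 9) = 612: x ≡ 399 (mod 612).
  Combine with x ≡ 17 (mod 19); new modulus lcm = 11628.
    Write x = 399 + 612·t and substitute into x ≡ 17 (mod 19): 612·t ≡ 17 − 399 = -382 (mod 19).
    Reduce coefficients mod 19: 4·t ≡ 17 (mod 19).
    The inverse of 4 mod 19 is 5 (since 4·5 = 20 = 1·19 + 1), so t ≡ 5·17 = 85 ≡ 9 (mod 19).
    Then x = 399 + 612·9 = 5907, valid modulo lcm(612, 19) = 11628: x ≡ 5907 (mod 11628).
Verify against each original: 5907 mod 4 = 3, 5907 mod 17 = 8, 5907 mod 9 = 3, 5907 mod 19 = 17.

x ≡ 5907 (mod 11628).


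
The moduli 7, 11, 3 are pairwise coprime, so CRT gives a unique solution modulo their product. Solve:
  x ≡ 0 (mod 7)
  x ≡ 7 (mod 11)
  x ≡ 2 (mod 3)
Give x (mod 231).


Moduli 7, 11, 3 are pairwise coprime; by CRT there is a unique solution modulo M = 7 · 11 · 3 = 231.
Solve pairwise, accumulating the modulus:
  Start with x ≡ 0 (mod 7).
  Combine with x ≡ 7 (mod 11): since gcd(7, 11) = 1, we get a unique residue mod 77.
    Write x = 0 + 7·t and substitute into x ≡ 7 (mod 11): 7·t ≡ 7 − 0 = 7 (mod 11).
    The inverse of 7 mod 11 is 8 (since 7·8 = 56 = 5·11 + 1), so t ≡ 8·7 = 56 ≡ 1 (mod 11).
    Then x = 0 + 7·1 = 7, valid modulo lcm(7, 11) = 77: x ≡ 7 (mod 77).
  Combine with x ≡ 2 (mod 3): since gcd(77, 3) = 1, we get a unique residue mod 231.
    Write x = 7 + 77·t and substitute into x ≡ 2 (mod 3): 77·t ≡ 2 − 7 = -5 (mod 3).
    Reduce coefficients mod 3: 2·t ≡ 1 (mod 3).
    The inverse of 2 mod 3 is 2 (since 2·2 = 4 = 1·3 + 1), so t ≡ 2·1 = 2 ≡ 2 (mod 3).
    Then x = 7 + 77·2 = 161, valid modulo lcm(77, 3) = 231: x ≡ 161 (mod 231).
Verify: 161 mod 7 = 0 ✓, 161 mod 11 = 7 ✓, 161 mod 3 = 2 ✓.

x ≡ 161 (mod 231).


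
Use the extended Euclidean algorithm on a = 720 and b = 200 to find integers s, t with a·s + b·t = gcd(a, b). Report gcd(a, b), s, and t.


Euclidean algorithm on (720, 200) — divide until remainder is 0:
  720 = 3 · 200 + 120
  200 = 1 · 120 + 80
  120 = 1 · 80 + 40
  80 = 2 · 40 + 0
gcd(720, 200) = 40.
Track Bezout coefficients alongside the remainders: start with r₀ = 720 = a·1 + b·0 (s = 1, t = 0) and r₁ = 200 = a·0 + b·1 (s = 0, t = 1); each new remainder r_{k+1} = r_{k-1} − q_k·r_k inherits s_{k+1} = s_{k-1} − q_k·s_k, t_{k+1} = t_{k-1} − q_k·t_k, so r_k = a·s_k + b·t_k at every step:
  q = 3: r = 120, s = 1 − 3·0 = 1, t = 0 − 3·1 = -3  (check: 720·1 + 200·(-3) = 120)
  q = 1: r = 80, s = 0 − 1·1 = -1, t = 1 − 1·(-3) = 4  (check: 720·(-1) + 200·4 = 80)
  q = 1: r = 40, s = 1 − 1·(-1) = 2, t = -3 − 1·4 = -7  (check: 720·2 + 200·(-7) = 40)
The row with r = 40 (the gcd) gives the Bezout coefficients s = 2, t = -7.
Result: 720 · (2) + 200 · (-7) = 40.

gcd(720, 200) = 40; s = 2, t = -7 (check: 720·2 + 200·(-7) = 40).


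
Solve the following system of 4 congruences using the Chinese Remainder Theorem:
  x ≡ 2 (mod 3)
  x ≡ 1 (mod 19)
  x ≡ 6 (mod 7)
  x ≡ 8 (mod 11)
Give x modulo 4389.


Product of moduli M = 3 · 19 · 7 · 11 = 4389.
Merge one congruence at a time:
  Start: x ≡ 2 (mod 3).
  Combine with x ≡ 1 (mod 19); new modulus lcm = 57.
    Write x = 2 + 3·t and substitute into x ≡ 1 (mod 19): 3·t ≡ 1 − 2 = -1 (mod 19).
    Reduce coefficients mod 19: 3·t ≡ 18 (mod 19).
    The inverse of 3 mod 19 is 13 (since 3·13 = 39 = 2·19 + 1), so t ≡ 13·18 = 234 ≡ 6 (mod 19).
    Then x = 2 + 3·6 = 20, valid modulo lcm(3, 19) = 57: x ≡ 20 (mod 57).
  Combine with x ≡ 6 (mod 7); new modulus lcm = 399.
    Write x = 20 + 57·t and substitute into x ≡ 6 (mod 7): 57·t ≡ 6 − 20 = -14 (mod 7).
    Reduce coefficients mod 7: 1·t ≡ 0 (mod 7).
    So t ≡ 0 (mod 7).
    Then x = 20 + 57·0 = 20, valid modulo lcm(57, 7) = 399: x ≡ 20 (mod 399).
  Combine with x ≡ 8 (mod 11); new modulus lcm = 4389.
    Write x = 20 + 399·t and substitute into x ≡ 8 (mod 11): 399·t ≡ 8 − 20 = -12 (mod 11).
    Reduce coefficients mod 11: 3·t ≡ 10 (mod 11).
    The inverse of 3 mod 11 is 4 (since 3·4 = 12 = 1·11 + 1), so t ≡ 4·10 = 40 ≡ 7 (mod 11).
    Then x = 20 + 399·7 = 2813, valid modulo lcm(399, 11) = 4389: x ≡ 2813 (mod 4389).
Verify against each original: 2813 mod 3 = 2, 2813 mod 19 = 1, 2813 mod 7 = 6, 2813 mod 11 = 8.

x ≡ 2813 (mod 4389).


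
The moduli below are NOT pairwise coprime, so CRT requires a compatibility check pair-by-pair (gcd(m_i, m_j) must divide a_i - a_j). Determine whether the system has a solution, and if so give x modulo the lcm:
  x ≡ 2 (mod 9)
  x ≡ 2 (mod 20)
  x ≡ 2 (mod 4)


Moduli 9, 20, 4 are not pairwise coprime, so CRT works modulo lcm(m_i) when all pairwise compatibility conditions hold.
Pairwise compatibility: gcd(m_i, m_j) must divide a_i - a_j for every pair.
Merge one congruence at a time:
  Start: x ≡ 2 (mod 9).
  Combine with x ≡ 2 (mod 20): gcd(9, 20) = 1; 2 - 2 = 0, which IS divisible by 1, so compatible.
    Write x = 2 + 9·t and substitute into x ≡ 2 (mod 20): 9·t ≡ 2 − 2 = 0 (mod 20).
    The inverse of 9 mod 20 is 9 (since 9·9 = 81 = 4·20 + 1), so t ≡ 9·0 = 0 ≡ 0 (mod 20).
    Then x = 2 + 9·0 = 2, valid modulo lcm(9, 20) = 180: x ≡ 2 (mod 180).
  Combine with x ≡ 2 (mod 4): gcd(180, 4) = 4; 2 - 2 = 0, which IS divisible by 4, so compatible.
    Write x = 2 + 180·t and substitute into x ≡ 2 (mod 4): 180·t ≡ 2 − 2 = 0 (mod 4).
    Divide the congruence (and modulus) by g = 4: 45·t ≡ 0 (mod 1).
    Modulo 1 every t works; take t = 0.
    Then x = 2 + 180·0 = 2, valid modulo lcm(180, 4) = 180: x ≡ 2 (mod 180).
Verify: 2 mod 9 = 2, 2 mod 20 = 2, 2 mod 4 = 2.

x ≡ 2 (mod 180).


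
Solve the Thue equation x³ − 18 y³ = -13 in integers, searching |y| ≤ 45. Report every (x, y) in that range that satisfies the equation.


The equation is x³ - 18y³ = -13. For fixed y, x³ = 18·y³ − 13, so a solution requires the RHS to be a perfect cube.
Strategy: iterate y from -45 to 45, compute RHS = 18·y³ − 13, and check whether it is a (positive or negative) perfect cube.
Check small values of y:
  y = 0: RHS = -13 is not a perfect cube.
  y = 1: RHS = 5 is not a perfect cube.
  y = -1: RHS = -31 is not a perfect cube.
  y = 2: RHS = 131 is not a perfect cube.
  y = -2: RHS = -157 is not a perfect cube.
  y = 3: RHS = 473 is not a perfect cube.
  y = -3: RHS = -499 is not a perfect cube.
Continuing the search up to |y| = 45 finds no solutions either.
No (x, y) in the scanned range satisfies the equation.

No integer solutions with |y| ≤ 45.


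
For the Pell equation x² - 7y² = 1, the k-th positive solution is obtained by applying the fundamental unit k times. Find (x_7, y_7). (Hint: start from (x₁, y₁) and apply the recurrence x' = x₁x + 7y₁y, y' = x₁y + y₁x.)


Step 1: Find the fundamental solution (x₁, y₁) of x² - 7y² = 1.
  Expand √7 as a continued fraction. a₀ = ⌊√7⌋ = 2; iterate m_{k+1} = d_k·a_k − m_k, d_{k+1} = (7 − m_{k+1}²)/d_k, a_{k+1} = ⌊(a₀ + m_{k+1})/d_{k+1}⌋ (starting m₀ = 0, d₀ = 1), with convergents p_k = a_k·p_{k-1} + p_{k-2}, q_k = a_k·q_{k-1} + q_{k-2} (p₋₁ = 1, q₋₁ = 0):
  k = 0: a₀ = 2; p₀/q₀ = 2/1; p₀² − 7·q₀² = 4 − 7 = -3.
  k = 1: m = 2, d = 3, a = ⌊(2 + 2)/3⌋ = 1; p/q = (1·2 + 1)/(1·1 + 0) = 3/1; p² − 7·q² = 9 − 7 = 2.
  k = 2: m = 1, d = 2, a = ⌊(2 + 1)/2⌋ = 1; p/q = (1·3 + 2)/(1·1 + 1) = 5/2; p² − 7·q² = 25 − 28 = -3.
  k = 3: m = 1, d = 3, a = ⌊(2 + 1)/3⌋ = 1; p/q = (1·5 + 3)/(1·2 + 1) = 8/3; p² − 7·q² = 64 − 63 = 1.
  The first convergent with p² − 7·q² = 1 gives the fundamental solution (x₁, y₁) = (8, 3).
Step 2: Apply the recurrence (x_{n+1}, y_{n+1}) = (x₁x_n + 7y₁y_n, x₁y_n + y₁x_n) repeatedly.
  From (x_1, y_1) = (8, 3): x_2 = 8·8 + 7·3·3 = 127; y_2 = 8·3 + 3·8 = 48.
  From (x_2, y_2) = (127, 48): x_3 = 8·127 + 7·3·48 = 2024; y_3 = 8·48 + 3·127 = 765.
  From (x_3, y_3) = (2024, 765): x_4 = 8·2024 + 7·3·765 = 32257; y_4 = 8·765 + 3·2024 = 12192.
  From (x_4, y_4) = (32257, 12192): x_5 = 8·32257 + 7·3·12192 = 514088; y_5 = 8·12192 + 3·32257 = 194307.
  From (x_5, y_5) = (514088, 194307): x_6 = 8·514088 + 7·3·194307 = 8193151; y_6 = 8·194307 + 3·514088 = 3096720.
  From (x_6, y_6) = (8193151, 3096720): x_7 = 8·8193151 + 7·3·3096720 = 130576328; y_7 = 8·3096720 + 3·8193151 = 49353213.
Step 3: Verify x_7² - 7·y_7² = 17050177433963584 - 17050177433963583 = 1 (should be 1). ✓

(x_1, y_1) = (8, 3); (x_7, y_7) = (130576328, 49353213).


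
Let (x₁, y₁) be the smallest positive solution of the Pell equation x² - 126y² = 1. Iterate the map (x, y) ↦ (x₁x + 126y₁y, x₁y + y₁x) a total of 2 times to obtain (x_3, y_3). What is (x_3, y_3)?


Step 1: Find the fundamental solution (x₁, y₁) of x² - 126y² = 1.
  Expand √126 as a continued fraction. a₀ = ⌊√126⌋ = 11; iterate m_{k+1} = d_k·a_k − m_k, d_{k+1} = (126 − m_{k+1}²)/d_k, a_{k+1} = ⌊(a₀ + m_{k+1})/d_{k+1}⌋ (starting m₀ = 0, d₀ = 1), with convergents p_k = a_k·p_{k-1} + p_{k-2}, q_k = a_k·q_{k-1} + q_{k-2} (p₋₁ = 1, q₋₁ = 0):
  k = 0: a₀ = 11; p₀/q₀ = 11/1; p₀² − 126·q₀² = 121 − 126 = -5.
  k = 1: m = 11, d = 5, a = ⌊(11 + 11)/5⌋ = 4; p/q = (4·11 + 1)/(4·1 + 0) = 45/4; p² − 126·q² = 2025 − 2016 = 9.
  k = 2: m = 9, d = 9, a = ⌊(11 + 9)/9⌋ = 2; p/q = (2·45 + 11)/(2·4 + 1) = 101/9; p² − 126·q² = 10201 − 10206 = -5.
  k = 3: m = 9, d = 5, a = ⌊(11 + 9)/5⌋ = 4; p/q = (4·101 + 45)/(4·9 + 4) = 449/40; p² − 126·q² = 201601 − 201600 = 1.
  The first convergent with p² − 126·q² = 1 gives the fundamental solution (x₁, y₁) = (449, 40).
Step 2: Apply the recurrence (x_{n+1}, y_{n+1}) = (x₁x_n + 126y₁y_n, x₁y_n + y₁x_n) repeatedly.
  From (x_1, y_1) = (449, 40): x_2 = 449·449 + 126·40·40 = 403201; y_2 = 449·40 + 40·449 = 35920.
  From (x_2, y_2) = (403201, 35920): x_3 = 449·403201 + 126·40·35920 = 362074049; y_3 = 449·35920 + 40·403201 = 32256120.
Step 3: Verify x_3² - 126·y_3² = 131097616959254401 - 131097616959254400 = 1 (should be 1). ✓

(x_1, y_1) = (449, 40); (x_3, y_3) = (362074049, 32256120).


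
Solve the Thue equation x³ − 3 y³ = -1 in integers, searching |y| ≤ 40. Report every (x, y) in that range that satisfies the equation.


The equation is x³ - 3y³ = -1. For fixed y, x³ = 3·y³ − 1, so a solution requires the RHS to be a perfect cube.
Strategy: iterate y from -40 to 40, compute RHS = 3·y³ − 1, and check whether it is a (positive or negative) perfect cube.
Check small values of y:
  y = 0: RHS = -1 = (-1)³ ⇒ x = -1 works.
  y = 1: RHS = 2 is not a perfect cube.
  y = -1: RHS = -4 is not a perfect cube.
  y = 2: RHS = 23 is not a perfect cube.
  y = -2: RHS = -25 is not a perfect cube.
  y = 3: RHS = 80 is not a perfect cube.
  y = -3: RHS = -82 is not a perfect cube.
Continuing the search up to |y| = 40 finds no further solutions beyond those listed.
Collected solutions: (-1, 0).

Solutions (with |y| ≤ 40): (-1, 0).


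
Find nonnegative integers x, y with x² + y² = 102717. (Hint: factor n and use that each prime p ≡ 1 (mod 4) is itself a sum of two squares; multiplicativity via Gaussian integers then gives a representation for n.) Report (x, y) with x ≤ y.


Step 1: Factor n = 102717 = 3^2 · 101 · 113.
Step 2: Check the mod-4 condition on each prime factor: 3 ≡ 3 (mod 4), exponent 2 (must be even); 101 ≡ 1 (mod 4), exponent 1; 113 ≡ 1 (mod 4), exponent 1.
All primes ≡ 3 (mod 4) appear to even exponent (or don't appear), so by the two-squares theorem n IS expressible as a sum of two squares.
Step 3: Build a representation. Group n = k² · m with k = 3 and m = 101 · 113 = 11413 (a product of primes ≡ 1 (mod 4)); a representation of m scales to one of n via (k·x)² + (k·y)² = k²(x² + y²). Each prime p ≡ 1 (mod 4) is itself a sum of two squares; find a² by testing p − a² for a perfect square:
  101: 101 − 1² = 100 = 10² ⇒ 101 = 1² + 10².
  113: 113 − 1² = 112, 113 − 2² = 109, 113 − 3² = 104, 113 − 4² = 97, 113 − 5² = 88, 113 − 6² = 77, 113 − 7² = 64 = 8² ⇒ 113 = 7² + 8².
  Combine using the Brahmagupta–Fibonacci identity (a² + b²)(c² + d²) = (ac − bd)² + (ad + bc)² = (ac + bd)² + (ad − bc)²:
  101 · 113 = 11413: from (1² + 10²)(7² + 8²), take (1·7 − 10·8, 1·8 + 10·7) = (7 − 80, 8 + 70) = (-73, 78); dropping signs (only squares matter) gives (73, 78); check 73² + 78² = 5329 + 6084 = 11413 ✓.
  Scale by k = 3: (3·73, 3·78) = (219, 234).
Step 4: Order so x ≤ y and verify: 219² + 234² = 47961 + 54756 = 102717 = n. ✓

n = 102717 = 219² + 234² (one valid representation with x ≤ y).


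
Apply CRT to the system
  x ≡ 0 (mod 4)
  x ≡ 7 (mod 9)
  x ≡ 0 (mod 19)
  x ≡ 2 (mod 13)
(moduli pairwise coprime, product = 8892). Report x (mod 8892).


Product of moduli M = 4 · 9 · 19 · 13 = 8892.
Merge one congruence at a time:
  Start: x ≡ 0 (mod 4).
  Combine with x ≡ 7 (mod 9); new modulus lcm = 36.
    Write x = 0 + 4·t and substitute into x ≡ 7 (mod 9): 4·t ≡ 7 − 0 = 7 (mod 9).
    The inverse of 4 mod 9 is 7 (since 4·7 = 28 = 3·9 + 1), so t ≡ 7·7 = 49 ≡ 4 (mod 9).
    Then x = 0 + 4·4 = 16, valid modulo lcm(4, 9) = 36: x ≡ 16 (mod 36).
  Combine with x ≡ 0 (mod 19); new modulus lcm = 684.
    Write x = 16 + 36·t and substitute into x ≡ 0 (mod 19): 36·t ≡ 0 − 16 = -16 (mod 19).
    Reduce coefficients mod 19: 17·t ≡ 3 (mod 19).
    The inverse of 17 mod 19 is 9 (since 17·9 = 153 = 8·19 + 1), so t ≡ 9·3 = 27 ≡ 8 (mod 19).
    Then x = 16 + 36·8 = 304, valid modulo lcm(36, 19) = 684: x ≡ 304 (mod 684).
  Combine with x ≡ 2 (mod 13); new modulus lcm = 8892.
    Write x = 304 + 684·t and substitute into x ≡ 2 (mod 13): 684·t ≡ 2 − 304 = -302 (mod 13).
    Reduce coefficients mod 13: 8·t ≡ 10 (mod 13).
    The inverse of 8 mod 13 is 5 (since 8·5 = 40 = 3·13 + 1), so t ≡ 5·10 = 50 ≡ 11 (mod 13).
    Then x = 304 + 684·11 = 7828, valid modulo lcm(684, 13) = 8892: x ≡ 7828 (mod 8892).
Verify against each original: 7828 mod 4 = 0, 7828 mod 9 = 7, 7828 mod 19 = 0, 7828 mod 13 = 2.

x ≡ 7828 (mod 8892).


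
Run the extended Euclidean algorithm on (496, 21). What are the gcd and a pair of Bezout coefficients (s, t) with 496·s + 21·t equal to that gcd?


Euclidean algorithm on (496, 21) — divide until remainder is 0:
  496 = 23 · 21 + 13
  21 = 1 · 13 + 8
  13 = 1 · 8 + 5
  8 = 1 · 5 + 3
  5 = 1 · 3 + 2
  3 = 1 · 2 + 1
  2 = 2 · 1 + 0
gcd(496, 21) = 1.
Track Bezout coefficients alongside the remainders: start with r₀ = 496 = a·1 + b·0 (s = 1, t = 0) and r₁ = 21 = a·0 + b·1 (s = 0, t = 1); each new remainder r_{k+1} = r_{k-1} − q_k·r_k inherits s_{k+1} = s_{k-1} − q_k·s_k, t_{k+1} = t_{k-1} − q_k·t_k, so r_k = a·s_k + b·t_k at every step:
  q = 23: r = 13, s = 1 − 23·0 = 1, t = 0 − 23·1 = -23  (check: 496·1 + 21·(-23) = 13)
  q = 1: r = 8, s = 0 − 1·1 = -1, t = 1 − 1·(-23) = 24  (check: 496·(-1) + 21·24 = 8)
  q = 1: r = 5, s = 1 − 1·(-1) = 2, t = -23 − 1·24 = -47  (check: 496·2 + 21·(-47) = 5)
  q = 1: r = 3, s = -1 − 1·2 = -3, t = 24 − 1·(-47) = 71  (check: 496·(-3) + 21·71 = 3)
  q = 1: r = 2, s = 2 − 1·(-3) = 5, t = -47 − 1·71 = -118  (check: 496·5 + 21·(-118) = 2)
  q = 1: r = 1, s = -3 − 1·5 = -8, t = 71 − 1·(-118) = 189  (check: 496·(-8) + 21·189 = 1)
The row with r = 1 (the gcd) gives the Bezout coefficients s = -8, t = 189.
Result: 496 · (-8) + 21 · (189) = 1.

gcd(496, 21) = 1; s = -8, t = 189 (check: 496·(-8) + 21·189 = 1).


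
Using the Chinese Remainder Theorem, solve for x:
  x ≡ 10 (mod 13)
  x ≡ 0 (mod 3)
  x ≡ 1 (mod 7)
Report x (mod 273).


Moduli 13, 3, 7 are pairwise coprime; by CRT there is a unique solution modulo M = 13 · 3 · 7 = 273.
Solve pairwise, accumulating the modulus:
  Start with x ≡ 10 (mod 13).
  Combine with x ≡ 0 (mod 3): since gcd(13, 3) = 1, we get a unique residue mod 39.
    Write x = 10 + 13·t and substitute into x ≡ 0 (mod 3): 13·t ≡ 0 − 10 = -10 (mod 3).
    Reduce coefficients mod 3: 1·t ≡ 2 (mod 3).
    So t ≡ 2 (mod 3).
    Then x = 10 + 13·2 = 36, valid modulo lcm(13, 3) = 39: x ≡ 36 (mod 39).
  Combine with x ≡ 1 (mod 7): since gcd(39, 7) = 1, we get a unique residue mod 273.
    Write x = 36 + 39·t and substitute into x ≡ 1 (mod 7): 39·t ≡ 1 − 36 = -35 (mod 7).
    Reduce coefficients mod 7: 4·t ≡ 0 (mod 7).
    The inverse of 4 mod 7 is 2 (since 4·2 = 8 = 1·7 + 1), so t ≡ 2·0 = 0 ≡ 0 (mod 7).
    Then x = 36 + 39·0 = 36, valid modulo lcm(39, 7) = 273: x ≡ 36 (mod 273).
Verify: 36 mod 13 = 10 ✓, 36 mod 3 = 0 ✓, 36 mod 7 = 1 ✓.

x ≡ 36 (mod 273).
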